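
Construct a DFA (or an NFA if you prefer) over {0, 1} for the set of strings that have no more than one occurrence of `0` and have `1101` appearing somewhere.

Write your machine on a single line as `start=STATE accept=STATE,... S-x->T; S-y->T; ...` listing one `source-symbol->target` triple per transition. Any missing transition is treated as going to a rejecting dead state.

start=q0; accept=q11; q0-0->q1; q0-1->q2; q1-0->q3; q1-1->q4; q2-0->q1; q2-1->q5; q3-0->q3; q3-1->q6; q4-0->q3; q4-1->q7; q5-0->q8; q5-1->q5; q6-0->q3; q6-1->q9; q7-0->q10; q7-1->q7; q8-0->q3; q8-1->q11; q9-0->q10; q9-1->q9; q10-0->q3; q10-1->q12; q11-0->q12; q11-1->q11; q12-0->q12; q12-1->q12

Build one automaton per condition and run them in lockstep. The first has 3 states tracking the count of `0`s, saturating at 2; the second has 5 states tracking whether and how much of `1101` has been seen. A product state is a pair (one from each), accepting exactly when both do.
A 13-state machine:
          0    1  
>  q0     q1   q2 
   q1     q3   q4 
   q2     q1   q5 
   q3     q3   q6 
   q4     q3   q7 
   q5     q8   q5 
   q6     q3   q9 
   q7    q10   q7 
   q8     q3  q11 
   q9    q10   q9 
   q10    q3  q12 
 * q11   q12  q11 
   q12   q12  q12 
(> = start, * = accepting)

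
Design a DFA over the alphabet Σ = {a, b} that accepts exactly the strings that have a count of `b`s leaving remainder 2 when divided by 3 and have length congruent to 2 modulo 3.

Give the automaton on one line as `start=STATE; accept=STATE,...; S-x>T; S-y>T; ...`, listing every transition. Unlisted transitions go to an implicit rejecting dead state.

start=q0; accept=q5; q0-a>q1; q0-b>q2; q1-a>q3; q1-b>q4; q2-a>q4; q2-b>q5; q3-a>q0; q3-b>q6; q4-a>q6; q4-b>q7; q5-a>q7; q5-b>q0; q6-a>q2; q6-b>q8; q7-a>q8; q7-b>q1; q8-a>q5; q8-b>q3

Handle the two conditions separately and then intersect. One (3 states) tracks the count of `b`s modulo 3; the other (3 states) tracks the input length modulo 3. Each combined state is a pair, one component from each; accept when both components accept.
A 9-state machine:
        a   b  
>  q0   q1  q2 
   q1   q3  q4 
   q2   q4  q5 
   q3   q0  q6 
   q4   q6  q7 
 * q5   q7  q0 
   q6   q2  q8 
   q7   q8  q1 
   q8   q5  q3 
(> = start, * = accepting)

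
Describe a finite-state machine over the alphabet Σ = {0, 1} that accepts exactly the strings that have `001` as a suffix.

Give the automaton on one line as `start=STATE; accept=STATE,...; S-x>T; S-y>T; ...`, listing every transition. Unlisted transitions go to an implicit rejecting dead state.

start=q0; accept=q3; q0-0>q1; q0-1>q0; q1-0>q2; q1-1>q0; q2-0>q2; q2-1>q3; q3-0>q1; q3-1>q0

Remember how much of `001` the current input suffix matches. State q0 means no match yet; q1 means the last symbol is `0`; q2 means the last 2 symbols are `00`; q3 means the last 3 symbols are `001`. Only q3 accepts. On a mismatch, fall back to the longest proper suffix that is still a prefix of `001`.
4 states suffice.
        0   1  
>  q0   q1  q0 
   q1   q2  q0 
   q2   q2  q3 
 * q3   q1  q0 
(> = start, * = accepting)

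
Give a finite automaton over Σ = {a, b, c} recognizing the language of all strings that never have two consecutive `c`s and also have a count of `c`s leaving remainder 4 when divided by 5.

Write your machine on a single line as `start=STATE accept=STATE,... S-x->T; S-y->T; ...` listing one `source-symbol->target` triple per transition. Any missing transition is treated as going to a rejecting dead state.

start=q0; accept=q8,q9; q0-a->q0; q0-b->q0; q0-c->q1; q1-a->q2; q1-b->q2; q1-c->q3; q2-a->q2; q2-b->q2; q2-c->q4; q3-a->q3; q3-b->q3; q3-c->q3; q4-a->q5; q4-b->q5; q4-c->q3; q5-a->q5; q5-b->q5; q5-c->q6; q6-a->q7; q6-b->q7; q6-c->q3; q7-a->q7; q7-b->q7; q7-c->q8; q8-a->q9; q8-b->q9; q8-c->q3; q9-a->q9; q9-b->q9; q9-c->q10; q10-a->q0; q10-b->q0; q10-c->q3

Build one automaton per condition and run them in lockstep. One (3 states) tracks partial matches of the forbidden pattern `cc`; the other (5 states) tracks the count of `c`s modulo 5. Each combined state is a pair, one component from each; accept when both components accept. Minimizing collapses redundant product states.
11 states suffice.
          a    b    c  
>  q0     q0   q0   q1 
   q1     q2   q2   q3 
   q2     q2   q2   q4 
   q3     q3   q3   q3 
   q4     q5   q5   q3 
   q5     q5   q5   q6 
   q6     q7   q7   q3 
   q7     q7   q7   q8 
 * q8     q9   q9   q3 
 * q9     q9   q9  q10 
   q10    q0   q0   q3 
(> = start, * = accepting)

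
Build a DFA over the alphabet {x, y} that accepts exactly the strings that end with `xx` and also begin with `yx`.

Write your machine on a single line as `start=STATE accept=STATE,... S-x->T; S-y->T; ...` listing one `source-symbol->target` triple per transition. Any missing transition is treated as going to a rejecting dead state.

Build one automaton per condition and run them in lockstep. One (3 states) tracks how much of the suffix `xx` has currently been matched; the other (4 states) tracks whether the input so far still matches the prefix `yx`. Each combined state is a pair, one component from each; accept when both components accept. Equivalent product states are then merged.
A 6-state machine:
        x   y  
>  s0   s1  s2 
   s1   s1  s1 
   s2   s3  s1 
   s3   s4  s5 
 * s4   s4  s5 
   s5   s3  s5 
(> = start, * = accepting)

start=s0; accept=s4; s0-x->s1; s0-y->s2; s1-x->s1; s1-y->s1; s2-x->s3; s2-y->s1; s3-x->s4; s3-y->s5; s4-x->s4; s4-y->s5; s5-x->s3; s5-y->s5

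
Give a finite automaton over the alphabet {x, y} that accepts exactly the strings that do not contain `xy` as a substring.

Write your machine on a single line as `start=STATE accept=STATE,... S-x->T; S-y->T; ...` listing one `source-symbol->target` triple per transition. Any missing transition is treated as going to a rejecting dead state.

This is the complement of 'contains `xy`'. Use the same substring-matching states — S0 through S2 holding how much of `xy` has just been matched — but flip the accepting set: everything except the trap S2 accepts.
A 3-state machine:
        x   y  
>* S0   S1  S0 
 * S1   S1  S2 
   S2   S2  S2 
(> = start, * = accepting)

start=S0; accept=S0,S1; S0-x->S1; S0-y->S0; S1-x->S1; S1-y->S2; S2-x->S2; S2-y->S2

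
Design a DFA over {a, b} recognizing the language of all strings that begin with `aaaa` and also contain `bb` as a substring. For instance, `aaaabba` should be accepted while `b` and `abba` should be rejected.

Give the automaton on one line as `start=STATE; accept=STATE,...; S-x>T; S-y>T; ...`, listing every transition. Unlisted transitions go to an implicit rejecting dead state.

Handle the two conditions separately and then intersect. One (6 states) tracks whether the input so far still matches the prefix `aaaa`; the other (3 states) tracks whether and how much of `bb` has been seen. Each combined state is a pair, one component from each; accept when both components accept.
A 10-state machine:
        a   b  
>  s0   s1  s2 
   s1   s3  s2 
   s2   s4  s5 
   s3   s6  s2 
   s4   s4  s2 
   s5   s5  s5 
   s6   s7  s2 
   s7   s7  s8 
   s8   s7  s9 
 * s9   s9  s9 
(> = start, * = accepting)

start=s0; accept=s9; s0-a>s1; s0-b>s2; s1-a>s3; s1-b>s2; s2-a>s4; s2-b>s5; s3-a>s6; s3-b>s2; s4-a>s4; s4-b>s2; s5-a>s5; s5-b>s5; s6-a>s7; s6-b>s2; s7-a>s7; s7-b>s8; s8-a>s7; s8-b>s9; s9-a>s9; s9-b>s9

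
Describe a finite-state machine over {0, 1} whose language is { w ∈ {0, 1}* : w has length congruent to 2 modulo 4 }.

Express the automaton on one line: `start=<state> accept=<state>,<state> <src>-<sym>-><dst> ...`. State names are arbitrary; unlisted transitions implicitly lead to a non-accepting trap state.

Only the length mod 4 matters, so use a 4-cycle: from any state, every input symbol moves to the next state, wrapping q3 back to q0. Mark q2 accepting.
        0   1  
>  q0   q1  q1 
   q1   q2  q2 
 * q2   q3  q3 
   q3   q0  q0 
(> = start, * = accepting)

start=q0 accept=q2 q0-0->q1 q0-1->q1 q1-0->q2 q1-1->q2 q2-0->q3 q2-1->q3 q3-0->q0 q3-1->q0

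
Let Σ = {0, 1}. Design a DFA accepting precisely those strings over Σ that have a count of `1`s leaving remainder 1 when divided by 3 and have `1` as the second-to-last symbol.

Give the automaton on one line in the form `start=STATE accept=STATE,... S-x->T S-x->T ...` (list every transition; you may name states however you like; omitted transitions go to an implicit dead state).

Run two small machines in parallel and take their product. One (3 states) tracks the count of `1`s modulo 3; the other (7 states) tracks the last 2 symbols read. Each combined state is a pair, one component from each; accept when both components accept. Equivalent product states are then merged.
With 7 states:
        0   1  
>  s0   s0  s1 
   s1   s2  s3 
 * s2   s4  s3 
   s3   s3  s5 
   s4   s4  s3 
   s5   s0  s6 
 * s6   s2  s3 
(> = start, * = accepting)

start=s0 accept=s2,s6 s0-0->s0 s0-1->s1 s1-0->s2 s1-1->s3 s2-0->s4 s2-1->s3 s3-0->s3 s3-1->s5 s4-0->s4 s4-1->s3 s5-0->s0 s5-1->s6 s6-0->s2 s6-1->s3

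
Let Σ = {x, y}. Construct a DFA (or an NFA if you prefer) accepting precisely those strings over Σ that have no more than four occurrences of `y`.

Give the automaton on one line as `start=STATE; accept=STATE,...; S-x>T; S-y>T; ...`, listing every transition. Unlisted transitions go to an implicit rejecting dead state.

start=S0; accept=S0,S1,S2,S3,S4; S0-x>S0; S0-y>S1; S1-x>S1; S1-y>S2; S2-x>S2; S2-y>S3; S3-x>S3; S3-y>S4; S4-x>S4; S4-y>S5; S5-x>S5; S5-y>S5

Count `y`s, saturating at 5: states S0 through S4 mean 0 through 4 `y`s seen; S5 means more than 4. Each `y` increments (capped at S5); other symbols loop. Accept from {S0, S1, S2, S3, S4}.
        x   y  
>* S0   S0  S1 
 * S1   S1  S2 
 * S2   S2  S3 
 * S3   S3  S4 
 * S4   S4  S5 
   S5   S5  S5 
(> = start, * = accepting)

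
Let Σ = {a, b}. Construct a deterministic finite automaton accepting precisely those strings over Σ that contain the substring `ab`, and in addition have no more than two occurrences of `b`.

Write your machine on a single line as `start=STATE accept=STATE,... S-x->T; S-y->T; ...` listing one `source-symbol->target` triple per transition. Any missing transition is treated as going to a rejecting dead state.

start=q0; accept=q3,q6; q0-a->q1; q0-b->q2; q1-a->q1; q1-b->q3; q2-a->q4; q2-b->q5; q3-a->q3; q3-b->q6; q4-a->q4; q4-b->q6; q5-a->q5; q5-b->q5; q6-a->q6; q6-b->q5

Build one automaton per condition and run them in lockstep. One (3 states) tracks whether and how much of `ab` has been seen; the other (4 states) tracks the count of `b`s, saturating at 3. Each combined state is a pair, one component from each; accept when both components accept. Minimizing collapses redundant product states.
With 7 states:
        a   b  
>  q0   q1  q2 
   q1   q1  q3 
   q2   q4  q5 
 * q3   q3  q6 
   q4   q4  q6 
   q5   q5  q5 
 * q6   q6  q5 
(> = start, * = accepting)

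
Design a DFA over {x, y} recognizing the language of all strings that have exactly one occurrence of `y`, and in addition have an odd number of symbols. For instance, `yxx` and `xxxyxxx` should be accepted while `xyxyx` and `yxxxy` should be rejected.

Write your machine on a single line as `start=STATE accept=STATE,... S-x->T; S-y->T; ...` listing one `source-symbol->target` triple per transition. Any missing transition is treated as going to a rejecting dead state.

start=q0; accept=q2; q0-x->q1; q0-y->q2; q1-x->q0; q1-y->q3; q2-x->q3; q2-y->q4; q3-x->q2; q3-y->q4; q4-x->q4; q4-y->q4

Build one automaton per condition and run them in lockstep. The first has 3 states tracking the count of `y`s, saturating at 2; the second has 2 states tracking the input length modulo 2. A product state is a pair (one from each), accepting exactly when both do. After merging equivalent states the machine shrinks.
With 5 states:
        x   y  
>  q0   q1  q2 
   q1   q0  q3 
 * q2   q3  q4 
   q3   q2  q4 
   q4   q4  q4 
(> = start, * = accepting)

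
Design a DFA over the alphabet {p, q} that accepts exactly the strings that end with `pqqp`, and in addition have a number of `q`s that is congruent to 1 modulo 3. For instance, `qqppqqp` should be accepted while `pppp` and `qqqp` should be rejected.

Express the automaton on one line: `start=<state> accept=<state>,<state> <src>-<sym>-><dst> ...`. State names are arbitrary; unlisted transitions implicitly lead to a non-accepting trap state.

Build one automaton per condition and run them in lockstep. The first has 5 states tracking how much of the suffix `pqqp` has currently been matched; the second has 3 states tracking the count of `q`s modulo 3. A product state is a pair (one from each), accepting exactly when both do. After merging equivalent states the machine shrinks.
7 states suffice.
        p   q  
>  S0   S0  S1 
   S1   S1  S2 
   S2   S3  S0 
   S3   S3  S4 
   S4   S0  S5 
   S5   S6  S2 
 * S6   S1  S2 
(> = start, * = accepting)

start=S0 accept=S6 S0-p->S0 S0-q->S1 S1-p->S1 S1-q->S2 S2-p->S3 S2-q->S0 S3-p->S3 S3-q->S4 S4-p->S0 S4-q->S5 S5-p->S6 S5-q->S2 S6-p->S1 S6-q->S2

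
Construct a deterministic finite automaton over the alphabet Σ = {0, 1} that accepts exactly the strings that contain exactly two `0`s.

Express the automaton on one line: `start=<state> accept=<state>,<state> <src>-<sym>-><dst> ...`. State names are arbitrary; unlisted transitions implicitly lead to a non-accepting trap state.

Count `0`s, saturating at 3: states q0 through q2 mean 0 through 2 `0`s seen; q3 means more than 2. Each `0` increments (capped at q3); other symbols loop. Accept from {q2}.
A 4-state machine:
        0   1  
>  q0   q1  q0 
   q1   q2  q1 
 * q2   q3  q2 
   q3   q3  q3 
(> = start, * = accepting)

start=q0 accept=q2 q0-0->q1 q0-1->q0 q1-0->q2 q1-1->q1 q2-0->q3 q2-1->q2 q3-0->q3 q3-1->q3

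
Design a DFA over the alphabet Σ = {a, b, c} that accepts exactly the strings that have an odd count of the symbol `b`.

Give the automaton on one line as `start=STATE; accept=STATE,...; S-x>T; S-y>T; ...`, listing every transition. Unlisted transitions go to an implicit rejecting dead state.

The only thing that matters is how many `b`s have appeared, reduced mod 2. Use one state per residue: s0 for 0, …, s1 for 1. Reading `b` moves to the next residue; anything else stays put. s1 is accepting.
        a   b   c  
>  s0   s0  s1  s0 
 * s1   s1  s0  s1 
(> = start, * = accepting)

start=s0; accept=s1; s0-a>s0; s0-b>s1; s0-c>s0; s1-a>s1; s1-b>s0; s1-c>s1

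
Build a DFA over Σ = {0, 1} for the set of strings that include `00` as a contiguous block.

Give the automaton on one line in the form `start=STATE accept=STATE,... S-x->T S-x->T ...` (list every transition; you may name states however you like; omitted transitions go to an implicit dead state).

start=q0 accept=q2 q0-0->q1 q0-1->q0 q1-0->q2 q1-1->q0 q2-0->q2 q2-1->q2

Track how much of `00` has been matched so far: state q0 is no progress, q2 is the absorbing accept state reached once `00` has occurred. Intermediate states record partial matches; on a mismatch, fall back to the longest reusable overlap.
        0   1  
>  q0   q1  q0 
   q1   q2  q0 
 * q2   q2  q2 
(> = start, * = accepting)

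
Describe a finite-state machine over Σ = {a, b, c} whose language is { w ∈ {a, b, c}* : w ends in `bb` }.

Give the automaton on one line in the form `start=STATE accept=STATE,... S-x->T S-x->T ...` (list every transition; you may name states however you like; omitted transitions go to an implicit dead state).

start=q0 accept=q2 q0-a->q0 q0-b->q1 q0-c->q0 q1-a->q0 q1-b->q2 q1-c->q0 q2-a->q0 q2-b->q2 q2-c->q0

Remember how much of `bb` the current input suffix matches. State q0 means no match yet; q1 means the last symbol is `b`; q2 means the last 2 symbols are `bb`. Only q2 accepts. On a mismatch, fall back to the longest proper suffix that is still a prefix of `bb`.
        a   b   c  
>  q0   q0  q1  q0 
   q1   q0  q2  q0 
 * q2   q0  q2  q0 
(> = start, * = accepting)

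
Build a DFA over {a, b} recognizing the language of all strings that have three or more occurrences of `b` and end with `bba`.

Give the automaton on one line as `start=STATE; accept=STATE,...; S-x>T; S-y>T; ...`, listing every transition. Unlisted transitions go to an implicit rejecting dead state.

Handle the two conditions separately and then intersect. The first has 5 states tracking the count of `b`s, saturating at 4; the second has 4 states tracking how much of the suffix `bba` has currently been matched. A product state is a pair (one from each), accepting exactly when both do.
          a    b  
>  q0     q0   q1 
   q1     q2   q3 
   q2     q2   q4 
   q3     q5   q6 
   q4     q7   q6 
   q5     q7   q8 
   q6     q9  q10 
   q7     q7   q8 
   q8    q11  q10 
 * q9    q11  q12 
   q10   q13  q10 
   q11   q11  q12 
   q12   q14  q10 
 * q13   q14  q12 
   q14   q14  q12 
(> = start, * = accepting)

start=q0; accept=q9,q13; q0-a>q0; q0-b>q1; q1-a>q2; q1-b>q3; q2-a>q2; q2-b>q4; q3-a>q5; q3-b>q6; q4-a>q7; q4-b>q6; q5-a>q7; q5-b>q8; q6-a>q9; q6-b>q10; q7-a>q7; q7-b>q8; q8-a>q11; q8-b>q10; q9-a>q11; q9-b>q12; q10-a>q13; q10-b>q10; q11-a>q11; q11-b>q12; q12-a>q14; q12-b>q10; q13-a>q14; q13-b>q12; q14-a>q14; q14-b>q12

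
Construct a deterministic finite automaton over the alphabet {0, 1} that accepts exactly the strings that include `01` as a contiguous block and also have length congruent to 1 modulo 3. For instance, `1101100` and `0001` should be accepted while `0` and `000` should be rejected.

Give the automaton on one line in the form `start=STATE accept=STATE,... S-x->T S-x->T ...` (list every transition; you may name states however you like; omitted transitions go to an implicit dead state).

start=q0 accept=q8 q0-0->q1 q0-1->q2 q1-0->q3 q1-1->q4 q2-0->q3 q2-1->q5 q3-0->q6 q3-1->q7 q4-0->q7 q4-1->q7 q5-0->q6 q5-1->q0 q6-0->q1 q6-1->q8 q7-0->q8 q7-1->q8 q8-0->q4 q8-1->q4

Build one automaton per condition and run them in lockstep. One (3 states) tracks whether and how much of `01` has been seen; the other (3 states) tracks the input length modulo 3. Each combined state is a pair, one component from each; accept when both components accept.
        0   1  
>  q0   q1  q2 
   q1   q3  q4 
   q2   q3  q5 
   q3   q6  q7 
   q4   q7  q7 
   q5   q6  q0 
   q6   q1  q8 
   q7   q8  q8 
 * q8   q4  q4 
(> = start, * = accepting)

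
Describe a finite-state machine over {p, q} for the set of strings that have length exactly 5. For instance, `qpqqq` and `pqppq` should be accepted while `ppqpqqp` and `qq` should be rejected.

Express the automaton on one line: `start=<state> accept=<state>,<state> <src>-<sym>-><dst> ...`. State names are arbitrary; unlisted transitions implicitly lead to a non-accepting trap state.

Count input length up to 6: every symbol moves from s0 toward s6, which means 'more than 5' and absorbs. Accept from {s5}.
With 7 states:
        p   q  
>  s0   s1  s1 
   s1   s2  s2 
   s2   s3  s3 
   s3   s4  s4 
   s4   s5  s5 
 * s5   s6  s6 
   s6   s6  s6 
(> = start, * = accepting)

start=s0 accept=s5 s0-p->s1 s0-q->s1 s1-p->s2 s1-q->s2 s2-p->s3 s2-q->s3 s3-p->s4 s3-q->s4 s4-p->s5 s4-q->s5 s5-p->s6 s5-q->s6 s6-p->s6 s6-q->s6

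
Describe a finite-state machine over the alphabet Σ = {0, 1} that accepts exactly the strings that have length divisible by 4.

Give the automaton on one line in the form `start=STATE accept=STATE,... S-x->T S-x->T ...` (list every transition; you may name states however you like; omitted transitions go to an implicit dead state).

start=q0 accept=q0 q0-0->q1 q0-1->q1 q1-0->q2 q1-1->q2 q2-0->q3 q2-1->q3 q3-0->q0 q3-1->q0

Only the length mod 4 matters, so use a 4-cycle: from any state, every input symbol moves to the next state, wrapping q3 back to q0. Mark q0 accepting.
With 4 states:
        0   1  
>* q0   q1  q1 
   q1   q2  q2 
   q2   q3  q3 
   q3   q0  q0 
(> = start, * = accepting)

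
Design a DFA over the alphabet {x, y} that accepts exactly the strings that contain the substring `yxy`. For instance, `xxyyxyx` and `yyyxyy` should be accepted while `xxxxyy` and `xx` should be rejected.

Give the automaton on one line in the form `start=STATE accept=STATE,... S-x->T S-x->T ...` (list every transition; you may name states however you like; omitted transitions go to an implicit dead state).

start=S0 accept=S3 S0-x->S0 S0-y->S1 S1-x->S2 S1-y->S1 S2-x->S0 S2-y->S3 S3-x->S3 S3-y->S3

Track how much of `yxy` has been matched so far: state S0 is no progress, S3 is the absorbing accept state reached once `yxy` has occurred. Intermediate states record partial matches; on a mismatch, fall back to the longest reusable overlap.
A 4-state machine:
        x   y  
>  S0   S0  S1 
   S1   S2  S1 
   S2   S0  S3 
 * S3   S3  S3 
(> = start, * = accepting)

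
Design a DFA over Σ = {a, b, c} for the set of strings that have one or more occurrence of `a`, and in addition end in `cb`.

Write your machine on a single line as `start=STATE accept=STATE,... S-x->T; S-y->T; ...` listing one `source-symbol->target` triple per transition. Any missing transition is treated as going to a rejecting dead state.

start=q0; accept=q3; q0-a->q1; q0-b->q0; q0-c->q0; q1-a->q1; q1-b->q1; q1-c->q2; q2-a->q1; q2-b->q3; q2-c->q2; q3-a->q1; q3-b->q1; q3-c->q2

Run two small machines in parallel and take their product. One (3 states) tracks the count of `a`s, saturating at 2; the other (3 states) tracks how much of the suffix `cb` has currently been matched. Each combined state is a pair, one component from each; accept when both components accept. After merging equivalent states the machine shrinks.
        a   b   c  
>  q0   q1  q0  q0 
   q1   q1  q1  q2 
   q2   q1  q3  q2 
 * q3   q1  q1  q2 
(> = start, * = accepting)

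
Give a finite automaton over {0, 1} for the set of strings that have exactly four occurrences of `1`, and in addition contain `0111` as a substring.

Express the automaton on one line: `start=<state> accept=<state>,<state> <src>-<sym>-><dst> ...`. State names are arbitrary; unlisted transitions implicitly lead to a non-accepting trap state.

Handle the two conditions separately and then intersect. The first has 6 states tracking the count of `1`s, saturating at 5; the second has 5 states tracking whether and how much of `0111` has been seen. A product state is a pair (one from each), accepting exactly when both do.
With 24 states:
          0    1  
>  s0     s1   s2 
   s1     s1   s3 
   s2     s4   s5 
   s3     s4   s6 
   s4     s4   s7 
   s5     s8   s9 
   s6     s8  s10 
   s7     s8  s11 
   s8     s8  s12 
   s9    s13  s14 
   s10   s10  s15 
   s11   s13  s15 
   s12   s13  s16 
   s13   s13  s17 
   s14   s18  s19 
 * s15   s15  s20 
   s16   s18  s20 
   s17   s18  s21 
   s18   s18  s22 
   s19   s23  s19 
   s20   s20  s20 
   s21   s23  s20 
   s22   s23  s21 
   s23   s23  s22 
(> = start, * = accepting)

start=s0 accept=s15 s0-0->s1 s0-1->s2 s1-0->s1 s1-1->s3 s2-0->s4 s2-1->s5 s3-0->s4 s3-1->s6 s4-0->s4 s4-1->s7 s5-0->s8 s5-1->s9 s6-0->s8 s6-1->s10 s7-0->s8 s7-1->s11 s8-0->s8 s8-1->s12 s9-0->s13 s9-1->s14 s10-0->s10 s10-1->s15 s11-0->s13 s11-1->s15 s12-0->s13 s12-1->s16 s13-0->s13 s13-1->s17 s14-0->s18 s14-1->s19 s15-0->s15 s15-1->s20 s16-0->s18 s16-1->s20 s17-0->s18 s17-1->s21 s18-0->s18 s18-1->s22 s19-0->s23 s19-1->s19 s20-0->s20 s20-1->s20 s21-0->s23 s21-1->s20 s22-0->s23 s22-1->s21 s23-0->s23 s23-1->s22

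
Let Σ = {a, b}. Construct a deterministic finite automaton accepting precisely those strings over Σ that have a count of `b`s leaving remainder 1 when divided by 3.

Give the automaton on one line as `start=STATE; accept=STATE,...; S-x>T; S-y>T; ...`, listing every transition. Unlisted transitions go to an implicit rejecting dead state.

Keep the running count of `b`s modulo 3: each `b` advances along the cycle S0 → S1 → S2 → S0 while other symbols loop. Accept at S1.
A 3-state machine:
        a   b  
>  S0   S0  S1 
 * S1   S1  S2 
   S2   S2  S0 
(> = start, * = accepting)

start=S0; accept=S1; S0-a>S0; S0-b>S1; S1-a>S1; S1-b>S2; S2-a>S2; S2-b>S0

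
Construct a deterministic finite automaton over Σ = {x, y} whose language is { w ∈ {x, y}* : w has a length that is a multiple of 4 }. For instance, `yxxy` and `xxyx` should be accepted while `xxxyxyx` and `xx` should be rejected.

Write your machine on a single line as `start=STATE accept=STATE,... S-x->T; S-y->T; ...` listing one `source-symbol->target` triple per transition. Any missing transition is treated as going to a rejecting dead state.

Count input length modulo 4: every symbol advances one step around the cycle A → B → C → D → A. Accept at A.
With 4 states:
       x  y 
>* A   B  B 
   B   C  C 
   C   D  D 
   D   A  A 
(> = start, * = accepting)

start=A; accept=A; A-x->B; A-y->B; B-x->C; B-y->C; C-x->D; C-y->D; D-x->A; D-y->A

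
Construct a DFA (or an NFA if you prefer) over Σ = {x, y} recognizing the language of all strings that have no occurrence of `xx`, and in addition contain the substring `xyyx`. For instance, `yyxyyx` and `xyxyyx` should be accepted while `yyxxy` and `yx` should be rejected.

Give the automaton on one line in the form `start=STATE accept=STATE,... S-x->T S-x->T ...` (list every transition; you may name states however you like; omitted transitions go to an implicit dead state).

start=S0 accept=S7,S10 S0-x->S1 S0-y->S0 S1-x->S2 S1-y->S3 S2-x->S2 S2-y->S4 S3-x->S1 S3-y->S5 S4-x->S2 S4-y->S6 S5-x->S7 S5-y->S0 S6-x->S8 S6-y->S9 S7-x->S8 S7-y->S10 S8-x->S8 S8-y->S8 S9-x->S2 S9-y->S9 S10-x->S7 S10-y->S10

Run two small machines in parallel and take their product. The first has 3 states tracking partial matches of the forbidden pattern `xx`; the second has 5 states tracking whether and how much of `xyyx` has been seen. A product state is a pair (one from each), accepting exactly when both do.
With 11 states:
          x    y  
>  S0     S1   S0 
   S1     S2   S3 
   S2     S2   S4 
   S3     S1   S5 
   S4     S2   S6 
   S5     S7   S0 
   S6     S8   S9 
 * S7     S8  S10 
   S8     S8   S8 
   S9     S2   S9 
 * S10    S7  S10 
(> = start, * = accepting)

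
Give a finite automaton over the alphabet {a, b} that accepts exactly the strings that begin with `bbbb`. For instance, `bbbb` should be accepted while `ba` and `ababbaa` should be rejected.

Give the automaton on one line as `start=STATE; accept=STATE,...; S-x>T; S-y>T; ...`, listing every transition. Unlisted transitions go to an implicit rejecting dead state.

Walk along `bbbb` while the input agrees: from q0 take `b` to q1, and so on. Any deviation drops to the rejecting sink q5. Once q4 is reached the prefix is confirmed and every continuation is accepted.
A 6-state machine:
        a   b  
>  q0   q5  q1 
   q1   q5  q2 
   q2   q5  q3 
   q3   q5  q4 
 * q4   q4  q4 
   q5   q5  q5 
(> = start, * = accepting)

start=q0; accept=q4; q0-a>q5; q0-b>q1; q1-a>q5; q1-b>q2; q2-a>q5; q2-b>q3; q3-a>q5; q3-b>q4; q4-a>q4; q4-b>q4; q5-a>q5; q5-b>q5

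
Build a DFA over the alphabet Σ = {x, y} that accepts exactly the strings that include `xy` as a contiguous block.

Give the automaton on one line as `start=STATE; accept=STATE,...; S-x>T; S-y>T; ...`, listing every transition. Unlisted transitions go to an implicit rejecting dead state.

start=A; accept=C; A-x>B; A-y>A; B-x>B; B-y>C; C-x>C; C-y>C

States A..B record the length of the longest prefix of `xy` that matches the current input suffix. Reaching C means `xy` has been seen, and we stay there forever. Accept from C.
A 3-state machine:
       x  y 
>  A   B  A 
   B   B  C 
 * C   C  C 
(> = start, * = accepting)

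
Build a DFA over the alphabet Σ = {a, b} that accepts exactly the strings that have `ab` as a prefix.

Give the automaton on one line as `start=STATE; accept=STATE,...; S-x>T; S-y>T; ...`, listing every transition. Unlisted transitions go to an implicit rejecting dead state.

start=q0; accept=q2; q0-a>q1; q0-b>q3; q1-a>q3; q1-b>q2; q2-a>q2; q2-b>q2; q3-a>q3; q3-b>q3

Walk along `ab` while the input agrees: from q0 take `a` to q1, and so on. Any deviation drops to the rejecting sink q3. Once q2 is reached the prefix is confirmed and every continuation is accepted.
4 states suffice.
        a   b  
>  q0   q1  q3 
   q1   q3  q2 
 * q2   q2  q2 
   q3   q3  q3 
(> = start, * = accepting)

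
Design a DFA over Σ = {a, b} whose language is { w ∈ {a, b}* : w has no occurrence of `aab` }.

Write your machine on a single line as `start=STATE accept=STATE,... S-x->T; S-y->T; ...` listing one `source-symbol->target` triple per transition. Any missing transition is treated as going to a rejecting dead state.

Track partial matches of the forbidden pattern `aab`. State s3 is a dead state reached once `aab` has occurred; every other state accepts. s0 means no part of `aab` is currently matched.
        a   b  
>* s0   s1  s0 
 * s1   s2  s0 
 * s2   s2  s3 
   s3   s3  s3 
(> = start, * = accepting)

start=s0; accept=s0,s1,s2; s0-a->s1; s0-b->s0; s1-a->s2; s1-b->s0; s2-a->s2; s2-b->s3; s3-a->s3; s3-b->s3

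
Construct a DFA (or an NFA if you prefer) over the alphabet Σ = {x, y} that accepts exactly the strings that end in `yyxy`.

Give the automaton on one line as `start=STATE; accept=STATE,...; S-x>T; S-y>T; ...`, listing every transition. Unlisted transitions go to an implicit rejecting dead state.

Let each state record the length of the longest suffix of the input read so far that is also a prefix of `yyxy`. S1 means the last symbol is `y`; S2 means the last 2 symbols are `yy`; S3 means the last 3 symbols are `yyx`; S4 means the last 4 symbols are `yyxy`. Accept only at S4, where the string currently ends in `yyxy`.
5 states suffice.
        x   y  
>  S0   S0  S1 
   S1   S0  S2 
   S2   S3  S2 
   S3   S0  S4 
 * S4   S0  S2 
(> = start, * = accepting)

start=S0; accept=S4; S0-x>S0; S0-y>S1; S1-x>S0; S1-y>S2; S2-x>S3; S2-y>S2; S3-x>S0; S3-y>S4; S4-x>S0; S4-y>S2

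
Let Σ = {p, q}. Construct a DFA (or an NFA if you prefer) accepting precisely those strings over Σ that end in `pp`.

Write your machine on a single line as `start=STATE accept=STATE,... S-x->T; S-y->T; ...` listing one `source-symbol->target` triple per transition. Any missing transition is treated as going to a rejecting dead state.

start=A; accept=C; A-p->B; A-q->A; B-p->C; B-q->A; C-p->C; C-q->A

Let each state record the length of the longest suffix of the input read so far that is also a prefix of `pp`. B means the last symbol is `p`; C means the last 2 symbols are `pp`. Accept only at C, where the string currently ends in `pp`.
       p  q 
>  A   B  A 
   B   C  A 
 * C   C  A 
(> = start, * = accepting)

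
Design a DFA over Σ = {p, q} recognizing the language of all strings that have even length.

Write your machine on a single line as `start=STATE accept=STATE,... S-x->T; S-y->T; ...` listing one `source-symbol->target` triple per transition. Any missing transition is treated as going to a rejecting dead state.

start=S0; accept=S0; S0-p->S1; S0-q->S1; S1-p->S0; S1-q->S0

Only the length mod 2 matters, so use a 2-cycle: from any state, every input symbol moves to the next state, wrapping S1 back to S0. Mark S0 accepting.
A 2-state machine:
        p   q  
>* S0   S1  S1 
   S1   S0  S0 
(> = start, * = accepting)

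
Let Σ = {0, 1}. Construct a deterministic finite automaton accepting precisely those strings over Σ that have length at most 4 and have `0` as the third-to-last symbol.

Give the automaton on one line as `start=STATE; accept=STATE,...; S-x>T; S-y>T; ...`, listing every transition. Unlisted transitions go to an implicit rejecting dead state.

start=A; accept=H,I; A-0>B; A-1>C; B-0>D; B-1>E; C-0>F; C-1>G; D-0>H; D-1>H; E-0>I; E-1>I; F-0>E; F-1>E; G-0>G; G-1>G; H-0>I; H-1>I; I-0>G; I-1>G

Build one automaton per condition and run them in lockstep. One (6 states) tracks the input length, saturating at 5; the other (15 states) tracks the last 3 symbols read. Each combined state is a pair, one component from each; accept when both components accept. Minimizing collapses redundant product states.
       0  1 
>  A   B  C 
   B   D  E 
   C   F  G 
   D   H  H 
   E   I  I 
   F   E  E 
   G   G  G 
 * H   I  I 
 * I   G  G 
(> = start, * = accepting)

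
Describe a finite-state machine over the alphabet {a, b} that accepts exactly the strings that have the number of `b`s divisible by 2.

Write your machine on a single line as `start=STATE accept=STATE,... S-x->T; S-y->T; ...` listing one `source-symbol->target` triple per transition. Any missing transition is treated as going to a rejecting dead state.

start=S0; accept=S0; S0-a->S0; S0-b->S1; S1-a->S1; S1-b->S0

The only thing that matters is how many `b`s have appeared, reduced mod 2. Use one state per residue: S0 for 0, …, S1 for 1. Reading `b` moves to the next residue; anything else stays put. S0 is accepting.
With 2 states:
        a   b  
>* S0   S0  S1 
   S1   S1  S0 
(> = start, * = accepting)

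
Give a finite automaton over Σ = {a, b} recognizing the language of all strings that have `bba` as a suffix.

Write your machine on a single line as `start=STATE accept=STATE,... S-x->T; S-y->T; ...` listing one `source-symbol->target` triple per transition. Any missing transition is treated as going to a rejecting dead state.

Let each state record the length of the longest suffix of the input read so far that is also a prefix of `bba`. q1 means the last symbol is `b`; q2 means the last 2 symbols are `bb`; q3 means the last 3 symbols are `bba`. Accept only at q3, where the string currently ends in `bba`.
With 4 states:
        a   b  
>  q0   q0  q1 
   q1   q0  q2 
   q2   q3  q2 
 * q3   q0  q1 
(> = start, * = accepting)

start=q0; accept=q3; q0-a->q0; q0-b->q1; q1-a->q0; q1-b->q2; q2-a->q3; q2-b->q2; q3-a->q0; q3-b->q1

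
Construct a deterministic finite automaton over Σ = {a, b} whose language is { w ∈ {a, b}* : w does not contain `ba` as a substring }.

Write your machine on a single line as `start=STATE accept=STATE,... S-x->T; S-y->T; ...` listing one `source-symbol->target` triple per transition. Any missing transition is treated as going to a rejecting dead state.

start=q0; accept=q0,q1; q0-a->q0; q0-b->q1; q1-a->q2; q1-b->q1; q2-a->q2; q2-b->q2

Track partial matches of the forbidden pattern `ba`. State q2 is a dead state reached once `ba` has occurred; every other state accepts. q0 means no part of `ba` is currently matched.
        a   b  
>* q0   q0  q1 
 * q1   q2  q1 
   q2   q2  q2 
(> = start, * = accepting)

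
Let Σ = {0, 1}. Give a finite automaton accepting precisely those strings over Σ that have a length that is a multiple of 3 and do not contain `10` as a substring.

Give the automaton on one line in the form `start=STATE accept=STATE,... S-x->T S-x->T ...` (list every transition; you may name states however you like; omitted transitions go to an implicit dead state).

start=q0 accept=q0,q6 q0-0->q1 q0-1->q2 q1-0->q3 q1-1->q4 q2-0->q5 q2-1->q4 q3-0->q0 q3-1->q6 q4-0->q5 q4-1->q6 q5-0->q5 q5-1->q5 q6-0->q5 q6-1->q2

Run two small machines in parallel and take their product. One (3 states) tracks the input length modulo 3; the other (3 states) tracks partial matches of the forbidden pattern `10`. Each combined state is a pair, one component from each; accept when both components accept. Equivalent product states are then merged.
A 7-state machine:
        0   1  
>* q0   q1  q2 
   q1   q3  q4 
   q2   q5  q4 
   q3   q0  q6 
   q4   q5  q6 
   q5   q5  q5 
 * q6   q5  q2 
(> = start, * = accepting)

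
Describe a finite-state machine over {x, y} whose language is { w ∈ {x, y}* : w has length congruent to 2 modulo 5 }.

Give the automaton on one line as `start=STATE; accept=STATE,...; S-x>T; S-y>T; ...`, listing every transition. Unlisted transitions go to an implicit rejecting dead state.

start=S0; accept=S2; S0-x>S1; S0-y>S1; S1-x>S2; S1-y>S2; S2-x>S3; S2-y>S3; S3-x>S4; S3-y>S4; S4-x>S0; S4-y>S0

Only the length mod 5 matters, so use a 5-cycle: from any state, every input symbol moves to the next state, wrapping S4 back to S0. Mark S2 accepting.
5 states suffice.
        x   y  
>  S0   S1  S1 
   S1   S2  S2 
 * S2   S3  S3 
   S3   S4  S4 
   S4   S0  S0 
(> = start, * = accepting)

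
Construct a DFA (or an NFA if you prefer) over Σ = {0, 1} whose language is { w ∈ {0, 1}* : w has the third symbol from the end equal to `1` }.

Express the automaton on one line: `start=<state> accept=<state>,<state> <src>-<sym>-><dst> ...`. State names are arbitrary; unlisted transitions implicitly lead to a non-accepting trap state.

Because acceptance depends on a position counted from the end, the machine has to buffer the most recent 3 symbols. Make each state the string of the last up-to-3 symbols read; on input `x` shift the window left and append `x`. Accept when the buffered window has length 3 and begins with `1`.
A 15-state machine:
          0    1  
>  q0     q1   q2 
   q1     q3   q4 
   q2     q5   q6 
   q3     q7   q8 
   q4     q9  q10 
   q5    q11  q12 
   q6    q13  q14 
   q7     q7   q8 
   q8     q9  q10 
   q9    q11  q12 
   q10   q13  q14 
 * q11    q7   q8 
 * q12    q9  q10 
 * q13   q11  q12 
 * q14   q13  q14 
(> = start, * = accepting)

start=q0 accept=q11,q12,q13,q14 q0-0->q1 q0-1->q2 q1-0->q3 q1-1->q4 q2-0->q5 q2-1->q6 q3-0->q7 q3-1->q8 q4-0->q9 q4-1->q10 q5-0->q11 q5-1->q12 q6-0->q13 q6-1->q14 q7-0->q7 q7-1->q8 q8-0->q9 q8-1->q10 q9-0->q11 q9-1->q12 q10-0->q13 q10-1->q14 q11-0->q7 q11-1->q8 q12-0->q9 q12-1->q10 q13-0->q11 q13-1->q12 q14-0->q13 q14-1->q14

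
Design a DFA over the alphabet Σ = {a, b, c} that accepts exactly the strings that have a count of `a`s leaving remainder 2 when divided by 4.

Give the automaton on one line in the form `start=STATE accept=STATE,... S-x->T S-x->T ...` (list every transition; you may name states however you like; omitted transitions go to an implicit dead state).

Keep the running count of `a`s modulo 4: each `a` advances along the cycle q0 → q1 → q2 → q3 → q0 while other symbols loop. Accept at q2.
A 4-state machine:
        a   b   c  
>  q0   q1  q0  q0 
   q1   q2  q1  q1 
 * q2   q3  q2  q2 
   q3   q0  q3  q3 
(> = start, * = accepting)

start=q0 accept=q2 q0-a->q1 q0-b->q0 q0-c->q0 q1-a->q2 q1-b->q1 q1-c->q1 q2-a->q3 q2-b->q2 q2-c->q2 q3-a->q0 q3-b->q3 q3-c->q3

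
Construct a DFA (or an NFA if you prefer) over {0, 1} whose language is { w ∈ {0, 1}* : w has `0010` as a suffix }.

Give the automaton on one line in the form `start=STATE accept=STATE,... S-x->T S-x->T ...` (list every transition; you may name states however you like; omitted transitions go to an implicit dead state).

start=s0 accept=s4 s0-0->s1 s0-1->s0 s1-0->s2 s1-1->s0 s2-0->s2 s2-1->s3 s3-0->s4 s3-1->s0 s4-0->s2 s4-1->s0

Remember how much of `0010` the current input suffix matches. State s0 means no match yet; s1 means the last symbol is `0`; s2 means the last 2 symbols are `00`; s3 means the last 3 symbols are `001`; s4 means the last 4 symbols are `0010`. Only s4 accepts. On a mismatch, fall back to the longest proper suffix that is still a prefix of `0010`.
        0   1  
>  s0   s1  s0 
   s1   s2  s0 
   s2   s2  s3 
   s3   s4  s0 
 * s4   s2  s0 
(> = start, * = accepting)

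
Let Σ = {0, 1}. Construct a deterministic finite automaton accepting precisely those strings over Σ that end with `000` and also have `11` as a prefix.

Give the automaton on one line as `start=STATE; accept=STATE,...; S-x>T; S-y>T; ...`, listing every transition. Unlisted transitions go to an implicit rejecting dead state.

Handle the two conditions separately and then intersect. One (4 states) tracks how much of the suffix `000` has currently been matched; the other (4 states) tracks whether the input so far still matches the prefix `11`. Each combined state is a pair, one component from each; accept when both components accept. After merging equivalent states the machine shrinks.
7 states suffice.
        0   1  
>  q0   q1  q2 
   q1   q1  q1 
   q2   q1  q3 
   q3   q4  q3 
   q4   q5  q3 
   q5   q6  q3 
 * q6   q6  q3 
(> = start, * = accepting)

start=q0; accept=q6; q0-0>q1; q0-1>q2; q1-0>q1; q1-1>q1; q2-0>q1; q2-1>q3; q3-0>q4; q3-1>q3; q4-0>q5; q4-1>q3; q5-0>q6; q5-1>q3; q6-0>q6; q6-1>q3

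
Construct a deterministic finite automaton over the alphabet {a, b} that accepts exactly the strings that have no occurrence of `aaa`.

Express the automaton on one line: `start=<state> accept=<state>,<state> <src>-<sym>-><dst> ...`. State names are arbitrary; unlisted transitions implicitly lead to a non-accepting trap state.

start=s0 accept=s0,s1,s2 s0-a->s1 s0-b->s0 s1-a->s2 s1-b->s0 s2-a->s3 s2-b->s0 s3-a->s3 s3-b->s3

Track partial matches of the forbidden pattern `aaa`. State s3 is a dead state reached once `aaa` has occurred; every other state accepts. s0 means no part of `aaa` is currently matched.
With 4 states:
        a   b  
>* s0   s1  s0 
 * s1   s2  s0 
 * s2   s3  s0 
   s3   s3  s3 
(> = start, * = accepting)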